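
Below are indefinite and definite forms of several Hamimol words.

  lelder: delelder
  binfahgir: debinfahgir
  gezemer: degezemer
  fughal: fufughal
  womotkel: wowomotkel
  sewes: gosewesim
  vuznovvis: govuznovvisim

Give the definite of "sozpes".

lelder and womotkel both have last vowel 'e' yet inflect differently (delelder, wowomotkel), so the last vowel is not what conditions the rule; the final letter is.
"sozpes" ends in -s. The stems ending in -s (sewes → gosewesim, vuznovvis → govuznovvisim) add go- … -im around the stem.
The other patterns: stems ending in -r add the prefix de-; stems ending in -l repeat the first consonant+vowel as a prefix.
So sozpes → gosozpesim.

gosozpesim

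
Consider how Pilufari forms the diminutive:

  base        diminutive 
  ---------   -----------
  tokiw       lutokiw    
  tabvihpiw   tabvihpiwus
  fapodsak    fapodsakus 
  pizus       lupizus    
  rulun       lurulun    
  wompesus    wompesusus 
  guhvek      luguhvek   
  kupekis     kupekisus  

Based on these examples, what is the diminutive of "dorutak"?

"dorutak" has 3 vowels. The stems with 3 vowels (fapodsak → fapodsakus, wompesus → wompesusus, kupekis → kupekisus) add -us.
So dorutak → dorutakus.

dorutakus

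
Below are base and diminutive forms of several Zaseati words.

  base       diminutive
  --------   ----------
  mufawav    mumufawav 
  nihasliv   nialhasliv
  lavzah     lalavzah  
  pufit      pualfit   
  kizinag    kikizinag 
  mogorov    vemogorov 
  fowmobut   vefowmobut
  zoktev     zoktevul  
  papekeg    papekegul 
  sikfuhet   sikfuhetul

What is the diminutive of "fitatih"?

fialtatih

"fitatih" has last vowel 'i'. The stems whose last vowel is 'i' (nihasliv → nialhasliv, pufit → pualfit) insert -al- after the first vowel.
The other patterns: stems whose last vowel is 'e' add -ul; stems whose last vowel is 'a' repeat the first consonant+vowel as a prefix; stems whose last vowel is 'o' or 'u' add the prefix ve-.
So fitatih → fialtatih.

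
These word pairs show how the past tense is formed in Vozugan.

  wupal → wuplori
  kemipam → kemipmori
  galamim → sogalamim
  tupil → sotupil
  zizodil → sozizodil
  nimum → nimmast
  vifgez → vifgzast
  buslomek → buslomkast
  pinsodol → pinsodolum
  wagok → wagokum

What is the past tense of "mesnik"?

kemipam and galamim both end in -m yet inflect differently (kemipmori, sogalamim), so the final letter is not what conditions the rule; the last vowel is.
"mesnik" has last vowel 'i'. The stems whose last vowel is 'i' (galamim → sogalamim, tupil → sotupil, zizodil → sozizodil) add the prefix so-.
The other patterns: stems whose last vowel is 'a' delete the last vowel and add -ori; stems whose last vowel is 'e' or 'u' delete the last vowel and add -ast; stems whose last vowel is 'o' add -um.
So mesnik → somesnik.

somesnik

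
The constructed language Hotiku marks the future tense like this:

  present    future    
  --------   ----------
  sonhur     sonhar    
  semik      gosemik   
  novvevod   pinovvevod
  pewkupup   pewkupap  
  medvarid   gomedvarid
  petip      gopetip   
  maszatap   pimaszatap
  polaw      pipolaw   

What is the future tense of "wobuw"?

petip and pewkupup both end in -p yet inflect differently (gopetip, pewkupap), so the final letter is not what conditions the rule; the last vowel is.
"wobuw" has last vowel 'u'. The stems whose last vowel is 'u' (pewkupup → pewkupap, sonhur → sonhar) change the last vowel to 'a'.
The other patterns: stems whose last vowel is 'i' add the prefix go-; stems whose last vowel is 'a' or 'o' add the prefix pi-.
So wobuw → wobaw.

wobaw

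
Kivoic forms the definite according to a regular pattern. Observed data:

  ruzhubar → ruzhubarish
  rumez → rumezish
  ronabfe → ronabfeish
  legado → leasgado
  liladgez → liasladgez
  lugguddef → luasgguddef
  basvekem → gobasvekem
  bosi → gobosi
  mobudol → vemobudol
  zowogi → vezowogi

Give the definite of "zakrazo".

"zakrazo" begins with z-. The one such stem in the data (zowogi → vezowogi) adds the prefix ve-, so the same rule applies.
So zakrazo → vezakrazo.

vezakrazo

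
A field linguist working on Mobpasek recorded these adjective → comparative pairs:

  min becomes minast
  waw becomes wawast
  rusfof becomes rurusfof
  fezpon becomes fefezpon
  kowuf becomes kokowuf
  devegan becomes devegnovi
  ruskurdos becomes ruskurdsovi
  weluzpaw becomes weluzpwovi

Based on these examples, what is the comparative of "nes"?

nesast

min and fezpon both end in -n yet inflect differently (minast, fefezpon), so the final letter is not what conditions the rule; the number of vowels is.
"nes" has 1 vowel. The stems with 1 vowel (min → minast, waw → wawast) add -ast.
So nes → nesast.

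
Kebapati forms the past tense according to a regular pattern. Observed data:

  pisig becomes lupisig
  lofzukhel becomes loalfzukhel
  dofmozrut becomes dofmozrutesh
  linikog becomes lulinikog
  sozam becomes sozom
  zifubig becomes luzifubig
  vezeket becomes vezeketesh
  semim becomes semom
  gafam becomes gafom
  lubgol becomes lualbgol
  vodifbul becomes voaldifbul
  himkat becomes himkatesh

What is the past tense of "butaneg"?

lubutaneg

semim and zifubig both have last vowel 'i' yet inflect differently (semom, luzifubig), so the last vowel is not what conditions the rule; the final letter is.
"butaneg" ends in -g. The stems ending in -g (zifubig → luzifubig, linikog → lulinikog, pisig → lupisig) add the prefix lu-.
The other patterns: stems ending in -m change the last vowel to 'o'; stems ending in -t add -esh; stems ending in -l insert -al- after the first vowel.
So butaneg → lubutaneg.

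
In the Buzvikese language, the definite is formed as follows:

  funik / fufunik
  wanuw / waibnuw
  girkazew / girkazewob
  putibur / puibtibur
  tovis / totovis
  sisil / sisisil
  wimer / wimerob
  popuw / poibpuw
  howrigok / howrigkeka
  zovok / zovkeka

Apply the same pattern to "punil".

pupunil

"punil" has last vowel 'i'. The stems whose last vowel is 'i' (sisil → sisisil, funik → fufunik, tovis → totovis) repeat the first consonant+vowel as a prefix.
The other patterns: stems whose last vowel is 'o' delete the last vowel and add -eka; stems whose last vowel is 'u' insert -ib- after the first vowel; stems whose last vowel is 'e' add -ob.
So punil → pupunil.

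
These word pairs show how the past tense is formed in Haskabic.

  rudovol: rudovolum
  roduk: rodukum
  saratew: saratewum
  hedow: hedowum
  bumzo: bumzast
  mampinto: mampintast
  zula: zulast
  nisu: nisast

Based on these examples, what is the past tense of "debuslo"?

debuslast

rudovol and bumzo both have last vowel 'o' yet inflect differently (rudovolum, bumzast), so the last vowel is not what conditions the rule; whether the stem ends in a vowel or a consonant is.
"debuslo" ends in a vowel. The stems ending in a vowel (bumzo → bumzast, mampinto → mampintast, zula → zulast) drop the final letter and add -ast.
The other pattern: stems ending in a consonant add -um.
So debuslo → debuslast.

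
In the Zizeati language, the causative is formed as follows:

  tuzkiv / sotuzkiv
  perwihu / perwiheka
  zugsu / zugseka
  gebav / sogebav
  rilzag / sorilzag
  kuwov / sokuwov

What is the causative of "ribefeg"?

zugsu and tuzkiv both have 2 vowels yet inflect differently (zugseka, sotuzkiv), so the number of vowels is not what conditions the rule; whether the stem ends in a vowel or a consonant is.
"ribefeg" ends in a consonant. The stems ending in a consonant (tuzkiv → sotuzkiv, rilzag → sorilzag, gebav → sogebav) add the prefix so-.
The other pattern: stems ending in a vowel drop the final letter and add -eka.
So ribefeg → soribefeg.

soribefeg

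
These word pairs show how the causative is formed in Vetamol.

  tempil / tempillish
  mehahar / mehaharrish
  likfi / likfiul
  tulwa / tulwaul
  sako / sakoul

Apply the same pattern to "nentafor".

tempil and likfi both have last vowel 'i' yet inflect differently (tempillish, likfiul), so the last vowel is not what conditions the rule; whether the stem ends in a vowel or a consonant is.
"nentafor" ends in a consonant. The stems ending in a consonant (tempil → tempillish, mehahar → mehaharrish) double the final consonant and add -ish.
The other pattern: stems ending in a vowel add -ul.
So nentafor → nentaforrish.

nentaforrish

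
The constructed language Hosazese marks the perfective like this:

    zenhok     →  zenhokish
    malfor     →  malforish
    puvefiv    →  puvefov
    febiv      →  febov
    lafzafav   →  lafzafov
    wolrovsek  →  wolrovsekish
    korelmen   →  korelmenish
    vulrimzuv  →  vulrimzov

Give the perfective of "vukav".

febiv and malfor both have 2 vowels yet inflect differently (febov, malforish), so the number of vowels is not what conditions the rule; the final letter is.
"vukav" ends in -v. The stems ending in -v (lafzafav → lafzafov, vulrimzuv → vulrimzov, febiv → febov) change the last vowel to 'o'.
The other pattern: stems ending in -k, -n or -r add -ish.
So vukav → vukov.

vukov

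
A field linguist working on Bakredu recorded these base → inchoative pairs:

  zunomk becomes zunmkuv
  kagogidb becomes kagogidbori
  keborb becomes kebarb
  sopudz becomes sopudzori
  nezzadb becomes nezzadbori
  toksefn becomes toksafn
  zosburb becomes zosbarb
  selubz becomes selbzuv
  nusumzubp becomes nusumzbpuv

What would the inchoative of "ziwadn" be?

sopudz and selubz both end in -z yet inflect differently (sopudzori, selbzuv), so the final letter is not what conditions the rule; the second-to-last letter is.
"ziwadn" has second-to-last letter 'd'. The stems whose second-to-last letter is 'd' (sopudz → sopudzori, nezzadb → nezzadbori, kagogidb → kagogidbori) add -ori.
The other patterns: stems whose second-to-last letter is 'b' or 'm' delete the last vowel and add -uv; stems whose second-to-last letter is 'f' or 'r' change the last vowel to 'a'.
So ziwadn → ziwadnori.

ziwadnori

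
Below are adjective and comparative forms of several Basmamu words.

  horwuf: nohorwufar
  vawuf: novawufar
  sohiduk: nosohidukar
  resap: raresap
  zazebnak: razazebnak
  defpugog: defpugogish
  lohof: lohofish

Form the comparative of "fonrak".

rafonrak

sohiduk and zazebnak both end in -k yet inflect differently (nosohidukar, razazebnak), so the final letter is not what conditions the rule; the last vowel is.
"fonrak" has last vowel 'a'. The stems whose last vowel is 'a' (resap → raresap, zazebnak → razazebnak) add the prefix ra-.
The other patterns: stems whose last vowel is 'u' add no- … -ar around the stem; stems whose last vowel is 'o' add -ish.
So fonrak → rafonrak.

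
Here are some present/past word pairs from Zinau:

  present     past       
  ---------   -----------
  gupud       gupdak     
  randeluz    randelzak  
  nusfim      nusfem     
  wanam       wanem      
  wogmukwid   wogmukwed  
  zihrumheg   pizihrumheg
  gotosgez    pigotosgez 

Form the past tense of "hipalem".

pihipalem

"hipalem" has last vowel 'e'. The stems whose last vowel is 'e' (zihrumheg → pizihrumheg, gotosgez → pigotosgez) add the prefix pi-.
The other patterns: stems whose last vowel is 'u' delete the last vowel and add -ak; stems whose last vowel is 'a' or 'i' change the last vowel to 'e'.
So hipalem → pihipalem.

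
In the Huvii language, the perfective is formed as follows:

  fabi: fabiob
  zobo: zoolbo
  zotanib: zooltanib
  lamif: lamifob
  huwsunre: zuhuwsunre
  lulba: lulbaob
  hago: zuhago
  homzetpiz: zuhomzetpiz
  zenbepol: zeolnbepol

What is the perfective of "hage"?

zuhage

hago and zobo both end in -o yet inflect differently (zuhago, zoolbo), so the final letter is not what conditions the rule; the first letter is.
"hage" begins with h-. The stems beginning with h- (homzetpiz → zuhomzetpiz, hago → zuhago, huwsunre → zuhuwsunre) add the prefix zu-.
The other patterns: stems beginning with z- insert -ol- after the first vowel; stems beginning with f- or l- add -ob.
So hage → zuhage.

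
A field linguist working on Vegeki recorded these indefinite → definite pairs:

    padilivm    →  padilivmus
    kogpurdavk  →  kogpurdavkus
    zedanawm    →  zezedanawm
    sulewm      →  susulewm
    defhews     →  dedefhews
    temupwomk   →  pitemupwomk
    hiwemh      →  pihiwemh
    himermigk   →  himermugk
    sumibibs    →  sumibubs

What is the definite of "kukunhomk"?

pikukunhomk

"kukunhomk" has second-to-last letter 'm'. The stems whose second-to-last letter is 'm' (temupwomk → pitemupwomk, hiwemh → pihiwemh) add the prefix pi-.
The other patterns: stems whose second-to-last letter is 'v' add -us; stems whose second-to-last letter is 'w' repeat the first consonant+vowel as a prefix; stems whose second-to-last letter is 'b' or 'g' change the last vowel to 'u'.
So kukunhomk → pikukunhomk.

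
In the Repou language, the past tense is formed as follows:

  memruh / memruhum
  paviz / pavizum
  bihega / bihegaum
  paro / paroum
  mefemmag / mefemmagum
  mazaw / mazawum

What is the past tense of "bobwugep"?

Every pair shown (memruh → memruhum, paviz → pavizum, bihega → bihegaum, …) follows the same rule: add -um.
So bobwugep → bobwugepum.

bobwugepum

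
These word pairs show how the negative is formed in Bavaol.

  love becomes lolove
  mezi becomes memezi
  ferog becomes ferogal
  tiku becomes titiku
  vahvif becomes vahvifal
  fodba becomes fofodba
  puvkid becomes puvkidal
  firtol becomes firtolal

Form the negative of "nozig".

"nozig" ends in a consonant. The stems ending in a consonant (firtol → firtolal, vahvif → vahvifal, puvkid → puvkidal) add -al.
So nozig → nozigal.

nozigal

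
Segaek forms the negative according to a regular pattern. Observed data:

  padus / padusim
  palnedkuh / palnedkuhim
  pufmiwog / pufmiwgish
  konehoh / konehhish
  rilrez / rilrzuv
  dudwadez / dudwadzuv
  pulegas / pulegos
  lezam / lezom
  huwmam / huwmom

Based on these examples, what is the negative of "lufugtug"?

lufugtugim

"lufugtug" has last vowel 'u'. The stems whose last vowel is 'u' (padus → padusim, palnedkuh → palnedkuhim) add -im.
The other patterns: stems whose last vowel is 'o' delete the last vowel and add -ish; stems whose last vowel is 'e' delete the last vowel and add -uv; stems whose last vowel is 'a' change the last vowel to 'o'.
So lufugtug → lufugtugim.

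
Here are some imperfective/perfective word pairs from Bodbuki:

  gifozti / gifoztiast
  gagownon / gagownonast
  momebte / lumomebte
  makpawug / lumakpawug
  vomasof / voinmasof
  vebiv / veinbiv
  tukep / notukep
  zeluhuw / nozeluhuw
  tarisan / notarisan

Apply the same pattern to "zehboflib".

nozehboflib

gagownon and tarisan both end in -n yet inflect differently (gagownonast, notarisan), so the final letter is not what conditions the rule; the first letter is.
"zehboflib" begins with z-. The one such stem in the data (zeluhuw → nozeluhuw) adds the prefix no-, so the same rule applies.
The other patterns: stems beginning with g- add -ast; stems beginning with m- add the prefix lu-; stems beginning with v- insert -in- after the first vowel.
So zehboflib → nozehboflib.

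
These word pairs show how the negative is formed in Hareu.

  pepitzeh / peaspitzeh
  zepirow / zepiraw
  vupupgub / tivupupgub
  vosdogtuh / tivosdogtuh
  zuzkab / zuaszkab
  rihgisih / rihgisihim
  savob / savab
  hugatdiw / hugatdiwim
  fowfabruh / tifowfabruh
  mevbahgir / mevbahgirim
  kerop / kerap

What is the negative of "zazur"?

tizazur

fowfabruh and rihgisih both end in -h yet inflect differently (tifowfabruh, rihgisihim), so the final letter is not what conditions the rule; the last vowel is.
"zazur" has last vowel 'u'. The stems whose last vowel is 'u' (fowfabruh → tifowfabruh, vupupgub → tivupupgub, vosdogtuh → tivosdogtuh) add the prefix ti-.
The other patterns: stems whose last vowel is 'i' add -im; stems whose last vowel is 'o' change the last vowel to 'a'; stems whose last vowel is 'a' or 'e' insert -as- after the first vowel.
So zazur → tizazur.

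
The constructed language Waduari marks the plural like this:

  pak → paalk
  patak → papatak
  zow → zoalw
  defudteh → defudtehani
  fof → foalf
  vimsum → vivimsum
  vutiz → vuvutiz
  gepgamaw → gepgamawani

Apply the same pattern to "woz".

pak and patak both end in -k yet inflect differently (paalk, papatak), so the final letter is not what conditions the rule; the number of vowels is.
"woz" has 1 vowel. The stems with 1 vowel (pak → paalk, fof → foalf, zow → zoalw) insert -al- after the first vowel.
So woz → woalz.

woalz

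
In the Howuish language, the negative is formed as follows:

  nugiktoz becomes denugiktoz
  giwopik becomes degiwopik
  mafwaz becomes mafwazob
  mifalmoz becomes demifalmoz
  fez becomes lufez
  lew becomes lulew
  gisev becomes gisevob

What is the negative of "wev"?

luwev

fez and mafwaz both end in -z yet inflect differently (lufez, mafwazob), so the final letter is not what conditions the rule; the number of vowels is.
"wev" has 1 vowel. The stems with 1 vowel (lew → lulew, fez → lufez) add the prefix lu-.
So wev → luwev.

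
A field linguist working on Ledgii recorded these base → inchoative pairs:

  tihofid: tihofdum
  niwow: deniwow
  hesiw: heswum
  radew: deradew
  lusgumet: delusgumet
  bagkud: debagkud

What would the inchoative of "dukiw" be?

tihofid and bagkud both end in -d yet inflect differently (tihofdum, debagkud), so the final letter is not what conditions the rule; the last vowel is.
"dukiw" has last vowel 'i'. The stems whose last vowel is 'i' (tihofid → tihofdum, hesiw → heswum) delete the last vowel and add -um.
The other pattern: stems whose last vowel is 'e', 'o' or 'u' add the prefix de-.
So dukiw → dukwum.

dukwum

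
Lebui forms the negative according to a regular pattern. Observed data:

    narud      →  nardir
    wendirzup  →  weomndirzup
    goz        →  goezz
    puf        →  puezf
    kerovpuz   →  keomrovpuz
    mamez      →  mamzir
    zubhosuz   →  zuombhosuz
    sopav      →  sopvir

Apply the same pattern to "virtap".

goz and mamez both end in -z yet inflect differently (goezz, mamzir), so the final letter is not what conditions the rule; the number of vowels is.
"virtap" has 2 vowels. The stems with 2 vowels (mamez → mamzir, sopav → sopvir, narud → nardir) delete the last vowel and add -ir.
So virtap → virtpir.

virtpir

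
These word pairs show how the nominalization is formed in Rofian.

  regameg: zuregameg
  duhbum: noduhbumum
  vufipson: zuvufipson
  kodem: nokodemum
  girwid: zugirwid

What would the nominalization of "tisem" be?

notisemum

kodem and regameg both have last vowel 'e' yet inflect differently (nokodemum, zuregameg), so the last vowel is not what conditions the rule; the final letter is.
"tisem" ends in -m. The stems ending in -m (duhbum → noduhbumum, kodem → nokodemum) add no- … -um around the stem.
The other pattern: stems ending in -d, -g or -n add the prefix zu-.
So tisem → notisemum.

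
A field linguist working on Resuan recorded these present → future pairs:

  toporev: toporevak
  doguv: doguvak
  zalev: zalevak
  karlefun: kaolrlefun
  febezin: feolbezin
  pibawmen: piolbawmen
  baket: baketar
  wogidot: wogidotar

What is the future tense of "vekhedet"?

doguv and karlefun both have last vowel 'u' yet inflect differently (doguvak, kaolrlefun), so the last vowel is not what conditions the rule; the final letter is.
"vekhedet" ends in -t. The stems ending in -t (baket → baketar, wogidot → wogidotar) add -ar.
So vekhedet → vekhedetar.

vekhedetar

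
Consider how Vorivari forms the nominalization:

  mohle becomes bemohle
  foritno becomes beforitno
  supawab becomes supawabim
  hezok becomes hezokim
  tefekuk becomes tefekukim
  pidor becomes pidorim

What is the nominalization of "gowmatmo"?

"gowmatmo" ends in a vowel. The stems ending in a vowel (mohle → bemohle, foritno → beforitno) add the prefix be-.
So gowmatmo → begowmatmo.

begowmatmo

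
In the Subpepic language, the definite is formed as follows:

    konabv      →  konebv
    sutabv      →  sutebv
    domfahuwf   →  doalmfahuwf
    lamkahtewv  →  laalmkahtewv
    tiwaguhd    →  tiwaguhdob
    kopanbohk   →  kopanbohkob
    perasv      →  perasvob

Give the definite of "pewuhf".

pewuhfob

konabv and lamkahtewv both end in -v yet inflect differently (konebv, laalmkahtewv), so the final letter is not what conditions the rule; the second-to-last letter is.
"pewuhf" has second-to-last letter 'h'. The stems whose second-to-last letter is 'h' (tiwaguhd → tiwaguhdob, kopanbohk → kopanbohkob) add -ob.
So pewuhf → pewuhfob.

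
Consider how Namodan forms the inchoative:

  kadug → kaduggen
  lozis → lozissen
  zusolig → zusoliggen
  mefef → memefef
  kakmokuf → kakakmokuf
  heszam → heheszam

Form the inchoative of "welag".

welaggen

"welag" ends in -g. The stems ending in -g (kadug → kaduggen, zusolig → zusoliggen) double the final consonant and add -en.
So welag → welaggen.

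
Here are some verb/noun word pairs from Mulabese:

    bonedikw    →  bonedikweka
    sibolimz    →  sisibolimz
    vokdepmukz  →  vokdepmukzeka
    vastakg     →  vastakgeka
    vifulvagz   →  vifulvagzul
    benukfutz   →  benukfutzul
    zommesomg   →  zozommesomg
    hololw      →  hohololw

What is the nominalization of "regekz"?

sibolimz and vokdepmukz both end in -z yet inflect differently (sisibolimz, vokdepmukzeka), so the final letter is not what conditions the rule; the second-to-last letter is.
"regekz" has second-to-last letter 'k'. The stems whose second-to-last letter is 'k' (vokdepmukz → vokdepmukzeka, bonedikw → bonedikweka, vastakg → vastakgeka) add -eka.
The other patterns: stems whose second-to-last letter is 'l' or 'm' repeat the first consonant+vowel as a prefix; stems whose second-to-last letter is 'g' or 't' add -ul.
So regekz → regekzeka.

regekzeka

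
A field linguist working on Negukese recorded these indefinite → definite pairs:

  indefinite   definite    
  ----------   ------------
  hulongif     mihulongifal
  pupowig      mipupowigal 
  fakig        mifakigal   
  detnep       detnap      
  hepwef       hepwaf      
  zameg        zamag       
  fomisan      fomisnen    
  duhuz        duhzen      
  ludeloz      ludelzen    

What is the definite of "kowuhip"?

mikowuhipal

hulongif and hepwef both end in -f yet inflect differently (mihulongifal, hepwaf), so the final letter is not what conditions the rule; the last vowel is.
"kowuhip" has last vowel 'i'. The stems whose last vowel is 'i' (hulongif → mihulongifal, pupowig → mipupowigal, fakig → mifakigal) add mi- … -al around the stem.
The other patterns: stems whose last vowel is 'e' change the last vowel to 'a'; stems whose last vowel is 'a', 'o' or 'u' delete the last vowel and add -en.
So kowuhip → mikowuhipal.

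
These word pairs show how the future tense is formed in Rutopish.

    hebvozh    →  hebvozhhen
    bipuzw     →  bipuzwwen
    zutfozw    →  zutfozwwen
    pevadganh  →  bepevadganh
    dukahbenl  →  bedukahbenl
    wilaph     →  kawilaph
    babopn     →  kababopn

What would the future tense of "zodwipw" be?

"zodwipw" has second-to-last letter 'p'. The stems whose second-to-last letter is 'p' (wilaph → kawilaph, babopn → kababopn) add the prefix ka-.
The other patterns: stems whose second-to-last letter is 'z' double the final consonant and add -en; stems whose second-to-last letter is 'n' add the prefix be-.
So zodwipw → kazodwipw.

kazodwipw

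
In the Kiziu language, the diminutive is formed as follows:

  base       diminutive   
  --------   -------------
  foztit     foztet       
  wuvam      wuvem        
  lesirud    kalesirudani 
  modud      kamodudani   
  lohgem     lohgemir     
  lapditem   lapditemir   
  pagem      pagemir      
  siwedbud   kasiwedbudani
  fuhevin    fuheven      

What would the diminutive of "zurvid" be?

zurved

pagem and wuvam both end in -m yet inflect differently (pagemir, wuvem), so the final letter is not what conditions the rule; the last vowel is.
"zurvid" has last vowel 'i'. The stems whose last vowel is 'i' (foztit → foztet, fuhevin → fuheven) change the last vowel to 'e'.
The other patterns: stems whose last vowel is 'e' add -ir; stems whose last vowel is 'u' add ka- … -ani around the stem.
So zurvid → zurved.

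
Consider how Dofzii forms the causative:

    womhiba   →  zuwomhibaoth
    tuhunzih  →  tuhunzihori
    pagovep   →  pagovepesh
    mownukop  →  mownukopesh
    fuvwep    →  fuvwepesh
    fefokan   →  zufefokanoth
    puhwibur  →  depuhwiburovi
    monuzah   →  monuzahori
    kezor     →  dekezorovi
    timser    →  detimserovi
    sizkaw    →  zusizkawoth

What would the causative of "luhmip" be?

fuvwep and timser both have last vowel 'e' yet inflect differently (fuvwepesh, detimserovi), so the last vowel is not what conditions the rule; the final letter is.
"luhmip" ends in -p. The stems ending in -p (fuvwep → fuvwepesh, pagovep → pagovepesh, mownukop → mownukopesh) add -esh.
The other patterns: stems ending in -r add de- … -ovi around the stem; stems ending in -h add -ori; stems ending in -a, -n or -w add zu- … -oth around the stem.
So luhmip → luhmipesh.

luhmipesh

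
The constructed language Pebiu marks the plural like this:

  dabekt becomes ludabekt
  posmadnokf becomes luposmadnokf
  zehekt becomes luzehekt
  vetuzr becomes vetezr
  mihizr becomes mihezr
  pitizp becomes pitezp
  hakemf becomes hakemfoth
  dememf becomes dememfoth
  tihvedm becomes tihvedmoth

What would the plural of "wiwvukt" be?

"wiwvukt" has second-to-last letter 'k'. The stems whose second-to-last letter is 'k' (dabekt → ludabekt, posmadnokf → luposmadnokf, zehekt → luzehekt) add the prefix lu-.
The other patterns: stems whose second-to-last letter is 'z' change the last vowel to 'e'; stems whose second-to-last letter is 'd' or 'm' add -oth.
So wiwvukt → luwiwvukt.

luwiwvukt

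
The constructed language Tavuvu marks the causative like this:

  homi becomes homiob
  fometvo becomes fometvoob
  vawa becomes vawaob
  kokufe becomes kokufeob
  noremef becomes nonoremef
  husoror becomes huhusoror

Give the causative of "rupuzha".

rupuzhaob

kokufe and noremef both have last vowel 'e' yet inflect differently (kokufeob, nonoremef), so the last vowel is not what conditions the rule; whether the stem ends in a vowel or a consonant is.
"rupuzha" ends in a vowel. The stems ending in a vowel (homi → homiob, fometvo → fometvoob, vawa → vawaob) add -ob.
So rupuzha → rupuzhaob.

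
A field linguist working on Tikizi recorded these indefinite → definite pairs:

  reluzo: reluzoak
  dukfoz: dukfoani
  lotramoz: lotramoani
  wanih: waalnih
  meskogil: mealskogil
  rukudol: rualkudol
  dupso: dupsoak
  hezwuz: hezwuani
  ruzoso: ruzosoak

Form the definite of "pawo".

pawoak

"pawo" ends in -o. The stems ending in -o (reluzo → reluzoak, ruzoso → ruzosoak, dupso → dupsoak) add -ak.
So pawo → pawoak.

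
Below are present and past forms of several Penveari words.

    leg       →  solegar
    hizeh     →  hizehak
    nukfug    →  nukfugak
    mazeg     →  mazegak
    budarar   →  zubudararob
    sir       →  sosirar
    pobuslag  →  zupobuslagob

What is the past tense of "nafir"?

leg and mazeg both end in -g yet inflect differently (solegar, mazegak), so the final letter is not what conditions the rule; the number of vowels is.
"nafir" has 2 vowels. The stems with 2 vowels (mazeg → mazegak, hizeh → hizehak, nukfug → nukfugak) add -ak.
The other patterns: stems with 1 vowel add so- … -ar around the stem; stems with 3 vowels add zu- … -ob around the stem.
So nafir → nafirak.

nafirak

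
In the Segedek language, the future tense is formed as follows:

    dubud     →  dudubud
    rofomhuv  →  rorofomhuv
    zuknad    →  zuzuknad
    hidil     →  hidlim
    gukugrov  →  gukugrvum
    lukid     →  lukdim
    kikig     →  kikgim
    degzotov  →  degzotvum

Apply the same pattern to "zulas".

zuzulas

dubud and lukid both end in -d yet inflect differently (dudubud, lukdim), so the final letter is not what conditions the rule; the last vowel is.
"zulas" has last vowel 'a'. The one such stem in the data (zuknad → zuzuknad) repeats the first consonant+vowel as a prefix (as do dubud, rofomhuv), so the same rule applies.
The other patterns: stems whose last vowel is 'i' delete the last vowel and add -im; stems whose last vowel is 'o' delete the last vowel and add -um.
So zulas → zuzulas.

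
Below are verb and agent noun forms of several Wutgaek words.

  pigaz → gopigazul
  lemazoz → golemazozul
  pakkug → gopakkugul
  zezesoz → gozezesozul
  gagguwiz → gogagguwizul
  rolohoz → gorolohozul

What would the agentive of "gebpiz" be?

Every pair shown (pigaz → gopigazul, lemazoz → golemazozul, pakkug → gopakkugul, …) follows the same rule: add go- … -ul around the stem.
So gebpiz → gogebpizul.

gogebpizul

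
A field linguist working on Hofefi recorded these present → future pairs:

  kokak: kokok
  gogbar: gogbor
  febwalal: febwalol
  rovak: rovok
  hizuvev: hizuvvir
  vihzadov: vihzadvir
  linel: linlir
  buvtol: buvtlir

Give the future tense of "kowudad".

kowudod

"kowudad" has last vowel 'a'. The stems whose last vowel is 'a' (kokak → kokok, gogbar → gogbor, febwalal → febwalol) change the last vowel to 'o'.
The other pattern: stems whose last vowel is 'e' or 'o' delete the last vowel and add -ir.
So kowudad → kowudod.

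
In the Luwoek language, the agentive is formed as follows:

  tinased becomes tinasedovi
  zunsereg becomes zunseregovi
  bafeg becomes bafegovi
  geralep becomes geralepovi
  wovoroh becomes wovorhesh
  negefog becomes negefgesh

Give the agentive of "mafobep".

mafobepovi

zunsereg and negefog both end in -g yet inflect differently (zunseregovi, negefgesh), so the final letter is not what conditions the rule; the last vowel is.
"mafobep" has last vowel 'e'. The stems whose last vowel is 'e' (tinased → tinasedovi, zunsereg → zunseregovi, bafeg → bafegovi) add -ovi.
So mafobep → mafobepovi.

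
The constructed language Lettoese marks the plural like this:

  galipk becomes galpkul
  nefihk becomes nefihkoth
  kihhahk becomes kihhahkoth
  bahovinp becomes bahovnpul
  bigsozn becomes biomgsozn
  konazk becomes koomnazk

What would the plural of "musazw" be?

muomsazw

konazk and nefihk both end in -k yet inflect differently (koomnazk, nefihkoth), so the final letter is not what conditions the rule; the second-to-last letter is.
"musazw" has second-to-last letter 'z'. The stems whose second-to-last letter is 'z' (bigsozn → biomgsozn, konazk → koomnazk) insert -om- after the first vowel.
The other patterns: stems whose second-to-last letter is 'h' add -oth; stems whose second-to-last letter is 'n' or 'p' delete the last vowel and add -ul.
So musazw → muomsazw.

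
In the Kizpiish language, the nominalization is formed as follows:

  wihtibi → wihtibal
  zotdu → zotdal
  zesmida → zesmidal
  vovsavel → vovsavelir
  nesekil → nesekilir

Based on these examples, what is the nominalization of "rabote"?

wihtibi and nesekil both have last vowel 'i' yet inflect differently (wihtibal, nesekilir), so the last vowel is not what conditions the rule; whether the stem ends in a vowel or a consonant is.
"rabote" ends in a vowel. The stems ending in a vowel (wihtibi → wihtibal, zotdu → zotdal, zesmida → zesmidal) drop the final letter and add -al.
So rabote → rabotal.

rabotal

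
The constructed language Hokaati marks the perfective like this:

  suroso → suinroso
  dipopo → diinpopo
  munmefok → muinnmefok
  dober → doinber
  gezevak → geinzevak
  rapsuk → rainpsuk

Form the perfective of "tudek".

Every pair shown (suroso → suinroso, dipopo → diinpopo, munmefok → muinnmefok, …) follows the same rule: insert -in- after the first vowel.
So tudek → tuindek.

tuindek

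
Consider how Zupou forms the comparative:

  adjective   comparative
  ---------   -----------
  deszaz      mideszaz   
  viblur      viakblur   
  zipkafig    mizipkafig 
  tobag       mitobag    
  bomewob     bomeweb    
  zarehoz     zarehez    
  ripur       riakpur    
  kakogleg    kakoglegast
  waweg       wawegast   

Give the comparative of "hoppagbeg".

zarehoz and deszaz both end in -z yet inflect differently (zarehez, mideszaz), so the final letter is not what conditions the rule; the last vowel is.
"hoppagbeg" has last vowel 'e'. The stems whose last vowel is 'e' (kakogleg → kakoglegast, waweg → wawegast) add -ast.
So hoppagbeg → hoppagbegast.

hoppagbegast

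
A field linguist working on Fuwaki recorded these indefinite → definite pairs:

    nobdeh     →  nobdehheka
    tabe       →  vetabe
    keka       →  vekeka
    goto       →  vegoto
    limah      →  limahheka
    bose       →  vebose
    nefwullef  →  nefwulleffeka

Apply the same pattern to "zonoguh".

tabe and nobdeh both have last vowel 'e' yet inflect differently (vetabe, nobdehheka), so the last vowel is not what conditions the rule; whether the stem ends in a vowel or a consonant is.
"zonoguh" ends in a consonant. The stems ending in a consonant (nobdeh → nobdehheka, nefwullef → nefwulleffeka, limah → limahheka) double the final consonant and add -eka.
The other pattern: stems ending in a vowel add the prefix ve-.
So zonoguh → zonoguhheka.

zonoguhheka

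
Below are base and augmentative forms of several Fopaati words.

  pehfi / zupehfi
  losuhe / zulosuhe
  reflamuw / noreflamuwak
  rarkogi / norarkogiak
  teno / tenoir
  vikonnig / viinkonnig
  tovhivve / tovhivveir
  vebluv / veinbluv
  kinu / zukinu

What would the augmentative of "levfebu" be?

rarkogi and pehfi both end in -i yet inflect differently (norarkogiak, zupehfi), so the final letter is not what conditions the rule; the first letter is.
"levfebu" begins with l-. The one such stem in the data (losuhe → zulosuhe) adds the prefix zu-, so the same rule applies.
So levfebu → zulevfebu.

zulevfebu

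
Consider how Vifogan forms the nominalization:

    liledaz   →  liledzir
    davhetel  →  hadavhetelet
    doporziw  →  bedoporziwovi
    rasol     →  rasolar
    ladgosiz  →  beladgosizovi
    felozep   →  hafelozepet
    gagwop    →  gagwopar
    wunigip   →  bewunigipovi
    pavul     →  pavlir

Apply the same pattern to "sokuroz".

sokurozar

"sokuroz" has last vowel 'o'. The stems whose last vowel is 'o' (rasol → rasolar, gagwop → gagwopar) add -ar.
So sokuroz → sokurozar.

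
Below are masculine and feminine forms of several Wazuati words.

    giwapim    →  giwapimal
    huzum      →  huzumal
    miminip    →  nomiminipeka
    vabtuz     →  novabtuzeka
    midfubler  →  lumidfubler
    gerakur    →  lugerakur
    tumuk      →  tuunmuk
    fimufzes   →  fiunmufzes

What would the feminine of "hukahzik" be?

huunkahzik

"hukahzik" ends in -k. The one such stem in the data (tumuk → tuunmuk) inserts -un- after the first vowel (as does fimufzes), so the same rule applies.
The other patterns: stems ending in -m add -al; stems ending in -p or -z add no- … -eka around the stem; stems ending in -r add the prefix lu-.
So hukahzik → huunkahzik.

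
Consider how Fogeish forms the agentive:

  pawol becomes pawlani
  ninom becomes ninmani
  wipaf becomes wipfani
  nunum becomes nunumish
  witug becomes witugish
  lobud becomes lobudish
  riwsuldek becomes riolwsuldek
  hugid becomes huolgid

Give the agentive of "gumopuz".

gumopuzish

ninom and nunum both end in -m yet inflect differently (ninmani, nunumish), so the final letter is not what conditions the rule; the last vowel is.
"gumopuz" has last vowel 'u'. The stems whose last vowel is 'u' (nunum → nunumish, witug → witugish, lobud → lobudish) add -ish.
So gumopuz → gumopuzish.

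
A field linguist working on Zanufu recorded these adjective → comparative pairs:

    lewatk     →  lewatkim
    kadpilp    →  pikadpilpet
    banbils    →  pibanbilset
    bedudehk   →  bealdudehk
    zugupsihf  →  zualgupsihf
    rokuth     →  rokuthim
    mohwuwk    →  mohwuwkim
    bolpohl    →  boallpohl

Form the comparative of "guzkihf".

gualzkihf

bedudehk and lewatk both end in -k yet inflect differently (bealdudehk, lewatkim), so the final letter is not what conditions the rule; the second-to-last letter is.
"guzkihf" has second-to-last letter 'h'. The stems whose second-to-last letter is 'h' (bolpohl → boallpohl, zugupsihf → zualgupsihf, bedudehk → bealdudehk) insert -al- after the first vowel.
The other patterns: stems whose second-to-last letter is 'l' add pi- … -et around the stem; stems whose second-to-last letter is 't' or 'w' add -im.
So guzkihf → gualzkihf.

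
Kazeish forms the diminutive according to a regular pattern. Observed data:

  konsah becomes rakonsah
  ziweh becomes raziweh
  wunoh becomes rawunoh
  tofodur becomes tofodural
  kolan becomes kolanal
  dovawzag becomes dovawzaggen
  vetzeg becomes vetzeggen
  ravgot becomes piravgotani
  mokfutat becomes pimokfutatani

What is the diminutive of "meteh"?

konsah and kolan both have last vowel 'a' yet inflect differently (rakonsah, kolanal), so the last vowel is not what conditions the rule; the final letter is.
"meteh" ends in -h. The stems ending in -h (konsah → rakonsah, ziweh → raziweh, wunoh → rawunoh) add the prefix ra-.
So meteh → rameteh.

rameteh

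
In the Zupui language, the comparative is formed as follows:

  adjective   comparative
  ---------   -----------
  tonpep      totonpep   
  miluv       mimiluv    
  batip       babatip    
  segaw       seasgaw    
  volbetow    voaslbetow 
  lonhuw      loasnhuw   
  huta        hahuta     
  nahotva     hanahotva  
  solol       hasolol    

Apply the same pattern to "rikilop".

miluv and lonhuw both have last vowel 'u' yet inflect differently (mimiluv, loasnhuw), so the last vowel is not what conditions the rule; the final letter is.
"rikilop" ends in -p. The stems ending in -p (tonpep → totonpep, batip → babatip) repeat the first consonant+vowel as a prefix.
So rikilop → ririkilop.

ririkilop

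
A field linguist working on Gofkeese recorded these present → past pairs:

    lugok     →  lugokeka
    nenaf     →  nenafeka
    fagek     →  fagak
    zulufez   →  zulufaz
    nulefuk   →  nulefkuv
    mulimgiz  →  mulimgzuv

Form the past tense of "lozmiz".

lozmzuv

"lozmiz" has last vowel 'i'. The one such stem in the data (mulimgiz → mulimgzuv) deletes the last vowel and adds -uv (as does nulefuk), so the same rule applies.
The other patterns: stems whose last vowel is 'a' or 'o' add -eka; stems whose last vowel is 'e' change the last vowel to 'a'.
So lozmiz → lozmzuv.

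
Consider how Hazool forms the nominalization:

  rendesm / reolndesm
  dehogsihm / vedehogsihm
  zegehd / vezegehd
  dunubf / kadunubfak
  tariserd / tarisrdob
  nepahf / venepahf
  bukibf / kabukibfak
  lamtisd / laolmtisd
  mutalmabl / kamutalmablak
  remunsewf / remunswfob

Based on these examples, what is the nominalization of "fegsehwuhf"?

"fegsehwuhf" has second-to-last letter 'h'. The stems whose second-to-last letter is 'h' (nepahf → venepahf, zegehd → vezegehd, dehogsihm → vedehogsihm) add the prefix ve-.
So fegsehwuhf → vefegsehwuhf.

vefegsehwuhf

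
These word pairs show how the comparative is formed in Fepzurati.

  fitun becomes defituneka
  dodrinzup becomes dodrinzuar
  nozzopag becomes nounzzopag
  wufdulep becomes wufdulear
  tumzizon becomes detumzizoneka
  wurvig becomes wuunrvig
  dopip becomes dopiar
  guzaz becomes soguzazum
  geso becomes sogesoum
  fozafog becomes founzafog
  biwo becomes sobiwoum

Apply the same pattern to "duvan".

dodrinzup and fitun both have last vowel 'u' yet inflect differently (dodrinzuar, defituneka), so the last vowel is not what conditions the rule; the final letter is.
"duvan" ends in -n. The stems ending in -n (fitun → defituneka, tumzizon → detumzizoneka) add de- … -eka around the stem.
The other patterns: stems ending in -p drop the final letter and add -ar; stems ending in -g insert -un- after the first vowel; stems ending in -o or -z add so- … -um around the stem.
So duvan → deduvaneka.

deduvaneka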